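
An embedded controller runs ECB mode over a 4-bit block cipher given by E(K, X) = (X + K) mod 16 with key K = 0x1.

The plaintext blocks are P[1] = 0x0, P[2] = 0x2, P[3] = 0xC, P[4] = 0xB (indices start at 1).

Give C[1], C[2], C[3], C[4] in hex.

ECB encryption: C_i = E(K, P_i).
C[1]: E(K, 0x0) = 0x1.
C[2]: E(K, 0x2) = 0x3.
C[3]: E(K, 0xC) = 0xD.
C[4]: E(K, 0xB) = 0xC.

C[1] = 0x1, C[2] = 0x3, C[3] = 0xD, C[4] = 0xC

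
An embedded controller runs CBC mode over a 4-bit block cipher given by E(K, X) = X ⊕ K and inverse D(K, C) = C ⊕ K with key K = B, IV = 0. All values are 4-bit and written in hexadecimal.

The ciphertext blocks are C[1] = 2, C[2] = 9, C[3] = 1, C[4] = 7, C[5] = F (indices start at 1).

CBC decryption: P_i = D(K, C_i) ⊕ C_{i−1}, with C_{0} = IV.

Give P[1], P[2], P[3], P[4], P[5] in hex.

P[1]: D(K, 2) = 9; 9 ⊕ 0 = 9.
P[2]: D(K, 9) = 2; 2 ⊕ 2 = 0.
P[3]: D(K, 1) = A; A ⊕ 9 = 3.
P[4]: D(K, 7) = C; C ⊕ 1 = D.
P[5]: D(K, F) = 4; 4 ⊕ 7 = 3.

P[1] = 9, P[2] = 0, P[3] = 3, P[4] = D, P[5] = 3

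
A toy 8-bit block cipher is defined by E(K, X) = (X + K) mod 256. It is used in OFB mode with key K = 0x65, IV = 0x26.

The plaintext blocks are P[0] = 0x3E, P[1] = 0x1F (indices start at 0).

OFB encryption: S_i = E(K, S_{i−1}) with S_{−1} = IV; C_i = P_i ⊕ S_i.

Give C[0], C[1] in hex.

C[0] = 0xB5, C[1] = 0xEF

C[0]: S = E(K, 0x26) = 0x8B; 0x3E ⊕ 0x8B = 0xB5.
C[1]: S = E(K, 0x8B) = 0xF0; 0x1F ⊕ 0xF0 = 0xEF.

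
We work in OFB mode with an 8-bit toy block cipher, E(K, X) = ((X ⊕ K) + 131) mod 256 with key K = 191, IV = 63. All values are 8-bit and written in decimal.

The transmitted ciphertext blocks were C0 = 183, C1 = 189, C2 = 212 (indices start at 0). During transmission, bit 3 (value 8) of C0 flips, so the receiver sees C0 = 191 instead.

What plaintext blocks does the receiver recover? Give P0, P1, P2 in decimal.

P0 = 188, P1 = 130, P2 = 215

OFB decryption: S_i = E(K, S_{i−1}) with S_{−1} = IV; P_i = C_i ⊕ S_i.
Only C0 changed, to 191. In OFB, a change in C_i flips the same bit in P_i only; the keystream is unaffected. Decrypting the received ciphertext:
P0: S = E(K, 63) = 3; 191 ⊕ 3 = 188.
P1: S = E(K, 3) = 63; 189 ⊕ 63 = 130.
P2: S = E(K, 63) = 3; 212 ⊕ 3 = 215.
Blocks that differ from the original plaintext: P0.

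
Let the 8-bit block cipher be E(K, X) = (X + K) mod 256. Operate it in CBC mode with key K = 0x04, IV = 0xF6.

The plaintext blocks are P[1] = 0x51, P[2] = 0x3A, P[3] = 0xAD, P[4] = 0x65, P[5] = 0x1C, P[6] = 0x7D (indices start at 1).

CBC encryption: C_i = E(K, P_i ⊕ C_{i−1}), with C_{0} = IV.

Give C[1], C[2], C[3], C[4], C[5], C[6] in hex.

C[1]: P[1] ⊕ 0xF6 = 0xA7; E(K, 0xA7) = 0xAB.
C[2]: P[2] ⊕ 0xAB = 0x91; E(K, 0x91) = 0x95.
C[3]: P[3] ⊕ 0x95 = 0x38; E(K, 0x38) = 0x3C.
C[4]: P[4] ⊕ 0x3C = 0x59; E(K, 0x59) = 0x5D.
C[5]: P[5] ⊕ 0x5D = 0x41; E(K, 0x41) = 0x45.
C[6]: P[6] ⊕ 0x45 = 0x38; E(K, 0x38) = 0x3C.

C[1] = 0xAB, C[2] = 0x95, C[3] = 0x3C, C[4] = 0x5D, C[5] = 0x45, C[6] = 0x3C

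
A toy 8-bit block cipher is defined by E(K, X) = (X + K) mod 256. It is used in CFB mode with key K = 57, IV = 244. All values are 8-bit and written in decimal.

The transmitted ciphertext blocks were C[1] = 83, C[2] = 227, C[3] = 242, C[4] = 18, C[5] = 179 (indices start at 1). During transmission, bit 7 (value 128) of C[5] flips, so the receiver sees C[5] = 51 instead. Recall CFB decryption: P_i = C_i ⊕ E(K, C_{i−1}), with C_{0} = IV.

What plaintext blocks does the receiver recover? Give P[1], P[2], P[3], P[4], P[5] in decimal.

Only C[5] changed, to 51. In CFB, a change in C_i flips the same bit in P_i and garbles P_{i+1}. Decrypting the received ciphertext:
P[1]: E(K, 244) = 45; 83 ⊕ 45 = 126.
P[2]: E(K, 83) = 140; 227 ⊕ 140 = 111.
P[3]: E(K, 227) = 28; 242 ⊕ 28 = 238.
P[4]: E(K, 242) = 43; 18 ⊕ 43 = 57.
P[5]: E(K, 18) = 75; 51 ⊕ 75 = 120.
Blocks that differ from the original plaintext: P[5].

P[1] = 126, P[2] = 111, P[3] = 238, P[4] = 57, P[5] = 120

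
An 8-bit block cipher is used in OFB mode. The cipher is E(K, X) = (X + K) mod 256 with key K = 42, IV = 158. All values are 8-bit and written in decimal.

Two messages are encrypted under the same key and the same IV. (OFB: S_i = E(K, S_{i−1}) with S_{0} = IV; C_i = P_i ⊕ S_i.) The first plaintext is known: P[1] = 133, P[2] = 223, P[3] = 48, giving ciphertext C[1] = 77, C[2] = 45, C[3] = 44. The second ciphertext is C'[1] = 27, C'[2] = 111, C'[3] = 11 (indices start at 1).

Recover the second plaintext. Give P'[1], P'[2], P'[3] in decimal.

P'[1] = 211, P'[2] = 157, P'[3] = 23

In OFB with a reused IV, both messages share the same keystream S_i, so C_i ⊕ C'_i = P_i ⊕ P'_i and thus P'_i = P_i ⊕ C_i ⊕ C'_i.
P'[1]: 133 ⊕ 77 ⊕ 27 = 211.
P'[2]: 223 ⊕ 45 ⊕ 111 = 157.
P'[3]: 48 ⊕ 44 ⊕ 11 = 23.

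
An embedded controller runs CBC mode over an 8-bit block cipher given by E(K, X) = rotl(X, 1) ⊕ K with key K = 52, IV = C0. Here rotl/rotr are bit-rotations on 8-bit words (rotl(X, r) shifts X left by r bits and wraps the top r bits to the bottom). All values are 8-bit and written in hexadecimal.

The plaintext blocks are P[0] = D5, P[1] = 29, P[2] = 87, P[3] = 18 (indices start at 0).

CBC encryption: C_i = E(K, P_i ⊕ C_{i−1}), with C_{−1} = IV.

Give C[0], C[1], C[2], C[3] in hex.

C[0] = 78, C[1] = F0, C[2] = BC, C[3] = 1B

C[0]: P[0] ⊕ C0 = 15; E(K, 15) = 78.
C[1]: P[1] ⊕ 78 = 51; E(K, 51) = F0.
C[2]: P[2] ⊕ F0 = 77; E(K, 77) = BC.
C[3]: P[3] ⊕ BC = A4; E(K, A4) = 1B.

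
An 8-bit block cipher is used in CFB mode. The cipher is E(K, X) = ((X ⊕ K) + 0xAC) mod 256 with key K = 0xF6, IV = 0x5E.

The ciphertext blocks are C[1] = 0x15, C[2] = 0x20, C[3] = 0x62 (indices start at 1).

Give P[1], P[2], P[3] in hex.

P[1] = 0x41, P[2] = 0xAF, P[3] = 0xE0

CFB decryption: P_i = C_i ⊕ E(K, C_{i−1}), with C_{0} = IV.
P[1]: E(K, 0x5E) = 0x54; 0x15 ⊕ 0x54 = 0x41.
P[2]: E(K, 0x15) = 0x8F; 0x20 ⊕ 0x8F = 0xAF.
P[3]: E(K, 0x20) = 0x82; 0x62 ⊕ 0x82 = 0xE0.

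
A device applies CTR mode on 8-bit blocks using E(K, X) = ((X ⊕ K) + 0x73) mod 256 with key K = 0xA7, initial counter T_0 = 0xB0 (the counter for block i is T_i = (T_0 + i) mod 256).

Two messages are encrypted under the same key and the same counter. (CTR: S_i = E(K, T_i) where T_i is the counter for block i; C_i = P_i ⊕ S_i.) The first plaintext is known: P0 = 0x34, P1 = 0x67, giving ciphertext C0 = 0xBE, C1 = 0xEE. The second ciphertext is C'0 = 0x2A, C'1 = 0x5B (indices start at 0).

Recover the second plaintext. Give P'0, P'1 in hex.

P'0 = 0xA0, P'1 = 0xD2

In CTR with a reused counter, both messages share the same keystream S_i, so C_i ⊕ C'_i = P_i ⊕ P'_i and thus P'_i = P_i ⊕ C_i ⊕ C'_i.
P'0: 0x34 ⊕ 0xBE ⊕ 0x2A = 0xA0.
P'1: 0x67 ⊕ 0xEE ⊕ 0x5B = 0xD2.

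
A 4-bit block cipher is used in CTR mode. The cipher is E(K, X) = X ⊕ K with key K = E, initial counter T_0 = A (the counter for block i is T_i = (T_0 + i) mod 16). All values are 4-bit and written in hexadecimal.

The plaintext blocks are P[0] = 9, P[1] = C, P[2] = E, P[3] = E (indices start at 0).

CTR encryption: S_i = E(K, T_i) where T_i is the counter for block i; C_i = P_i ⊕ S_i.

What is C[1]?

C[1] = 9

C[0]: T = A, S = E(K, T) = 4; 9 ⊕ 4 = D.
C[1]: T = B, S = E(K, T) = 5; C ⊕ 5 = 9.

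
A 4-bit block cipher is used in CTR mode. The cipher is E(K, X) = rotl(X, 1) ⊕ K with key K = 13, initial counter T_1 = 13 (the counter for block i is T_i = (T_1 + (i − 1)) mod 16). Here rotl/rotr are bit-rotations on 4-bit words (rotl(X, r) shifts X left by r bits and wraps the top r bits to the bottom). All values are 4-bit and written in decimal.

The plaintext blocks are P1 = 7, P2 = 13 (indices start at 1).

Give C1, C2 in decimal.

C1 = 1, C2 = 13

CTR encryption: S_i = E(K, T_i) where T_i is the counter for block i; C_i = P_i ⊕ S_i.
C1: T = 13, S = E(K, T) = 6; 7 ⊕ 6 = 1.
C2: T = 14, S = E(K, T) = 0; 13 ⊕ 0 = 13.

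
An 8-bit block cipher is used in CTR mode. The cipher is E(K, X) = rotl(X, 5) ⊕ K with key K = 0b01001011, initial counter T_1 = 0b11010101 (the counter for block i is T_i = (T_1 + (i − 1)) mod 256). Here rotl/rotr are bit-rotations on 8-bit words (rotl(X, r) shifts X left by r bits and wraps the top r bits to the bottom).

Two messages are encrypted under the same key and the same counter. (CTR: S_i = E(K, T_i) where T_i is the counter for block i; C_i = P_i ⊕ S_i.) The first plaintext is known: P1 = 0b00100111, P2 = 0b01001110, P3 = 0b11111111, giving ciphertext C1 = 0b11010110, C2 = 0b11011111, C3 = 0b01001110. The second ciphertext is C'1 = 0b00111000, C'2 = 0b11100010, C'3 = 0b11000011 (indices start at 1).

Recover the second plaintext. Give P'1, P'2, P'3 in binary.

P'1 = 0b11001001, P'2 = 0b01110011, P'3 = 0b01110010

In CTR with a reused counter, both messages share the same keystream S_i, so C_i ⊕ C'_i = P_i ⊕ P'_i and thus P'_i = P_i ⊕ C_i ⊕ C'_i.
P'1: 0b00100111 ⊕ 0b11010110 ⊕ 0b00111000 = 0b11001001.
P'2: 0b01001110 ⊕ 0b11011111 ⊕ 0b11100010 = 0b01110011.
P'3: 0b11111111 ⊕ 0b01001110 ⊕ 0b11000011 = 0b01110010.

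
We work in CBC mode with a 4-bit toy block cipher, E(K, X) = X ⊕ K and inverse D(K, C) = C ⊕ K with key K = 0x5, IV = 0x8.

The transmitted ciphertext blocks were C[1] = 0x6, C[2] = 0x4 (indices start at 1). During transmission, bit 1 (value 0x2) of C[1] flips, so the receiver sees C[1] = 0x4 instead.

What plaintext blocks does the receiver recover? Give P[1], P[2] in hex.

P[1] = 0x9, P[2] = 0x5

CBC decryption: P_i = D(K, C_i) ⊕ C_{i−1}, with C_{0} = IV.
Only C[1] changed, to 0x4. In CBC, a change in C_i garbles P_i and flips the same bit in P_{i+1}. Decrypting the received ciphertext:
P[1]: D(K, 0x4) = 0x1; 0x1 ⊕ 0x8 = 0x9.
P[2]: D(K, 0x4) = 0x1; 0x1 ⊕ 0x4 = 0x5.
Blocks that differ from the original plaintext: P[1], P[2].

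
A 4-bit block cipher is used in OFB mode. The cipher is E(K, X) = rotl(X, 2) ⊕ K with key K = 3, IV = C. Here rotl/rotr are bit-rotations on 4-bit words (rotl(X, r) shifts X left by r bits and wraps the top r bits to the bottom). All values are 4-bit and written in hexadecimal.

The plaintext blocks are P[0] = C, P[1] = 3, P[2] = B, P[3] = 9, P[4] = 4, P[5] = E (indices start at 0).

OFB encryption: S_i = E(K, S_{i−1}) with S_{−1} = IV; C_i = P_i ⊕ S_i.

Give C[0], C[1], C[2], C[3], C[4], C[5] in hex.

C[0]: S = E(K, C) = 0; C ⊕ 0 = C.
C[1]: S = E(K, 0) = 3; 3 ⊕ 3 = 0.
C[2]: S = E(K, 3) = F; B ⊕ F = 4.
C[3]: S = E(K, F) = C; 9 ⊕ C = 5.
C[4]: S = E(K, C) = 0; 4 ⊕ 0 = 4.
C[5]: S = E(K, 0) = 3; E ⊕ 3 = D.

C[0] = C, C[1] = 0, C[2] = 4, C[3] = 5, C[4] = 4, C[5] = D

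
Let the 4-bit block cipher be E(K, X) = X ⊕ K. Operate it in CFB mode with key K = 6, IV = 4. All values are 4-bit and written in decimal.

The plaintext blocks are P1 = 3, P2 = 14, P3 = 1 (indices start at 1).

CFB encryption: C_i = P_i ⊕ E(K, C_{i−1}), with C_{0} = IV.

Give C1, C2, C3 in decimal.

C1: E(K, 4) = 2; 3 ⊕ 2 = 1.
C2: E(K, 1) = 7; 14 ⊕ 7 = 9.
C3: E(K, 9) = 15; 1 ⊕ 15 = 14.

C1 = 1, C2 = 9, C3 = 14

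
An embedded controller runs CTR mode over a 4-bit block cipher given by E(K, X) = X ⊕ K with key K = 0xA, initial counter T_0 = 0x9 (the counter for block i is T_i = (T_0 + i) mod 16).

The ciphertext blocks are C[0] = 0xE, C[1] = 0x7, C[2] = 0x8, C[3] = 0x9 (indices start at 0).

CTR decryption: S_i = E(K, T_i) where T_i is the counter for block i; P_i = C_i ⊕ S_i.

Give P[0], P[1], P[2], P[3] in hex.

P[0] = 0xD, P[1] = 0x7, P[2] = 0x9, P[3] = 0xF

P[0]: T = 0x9, S = E(K, T) = 0x3; 0xE ⊕ 0x3 = 0xD.
P[1]: T = 0xA, S = E(K, T) = 0x0; 0x7 ⊕ 0x0 = 0x7.
P[2]: T = 0xB, S = E(K, T) = 0x1; 0x8 ⊕ 0x1 = 0x9.
P[3]: T = 0xC, S = E(K, T) = 0x6; 0x9 ⊕ 0x6 = 0xF.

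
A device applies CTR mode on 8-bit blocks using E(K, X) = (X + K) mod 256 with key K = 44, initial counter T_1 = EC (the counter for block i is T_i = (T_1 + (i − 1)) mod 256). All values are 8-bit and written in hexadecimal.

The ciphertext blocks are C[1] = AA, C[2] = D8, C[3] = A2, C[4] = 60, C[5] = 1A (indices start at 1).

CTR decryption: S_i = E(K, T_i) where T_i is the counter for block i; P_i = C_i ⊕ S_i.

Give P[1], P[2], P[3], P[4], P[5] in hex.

P[1] = 9A, P[2] = E9, P[3] = 90, P[4] = 53, P[5] = 2E

P[1]: T = EC, S = E(K, T) = 30; AA ⊕ 30 = 9A.
P[2]: T = ED, S = E(K, T) = 31; D8 ⊕ 31 = E9.
P[3]: T = EE, S = E(K, T) = 32; A2 ⊕ 32 = 90.
P[4]: T = EF, S = E(K, T) = 33; 60 ⊕ 33 = 53.
P[5]: T = F0, S = E(K, T) = 34; 1A ⊕ 34 = 2E.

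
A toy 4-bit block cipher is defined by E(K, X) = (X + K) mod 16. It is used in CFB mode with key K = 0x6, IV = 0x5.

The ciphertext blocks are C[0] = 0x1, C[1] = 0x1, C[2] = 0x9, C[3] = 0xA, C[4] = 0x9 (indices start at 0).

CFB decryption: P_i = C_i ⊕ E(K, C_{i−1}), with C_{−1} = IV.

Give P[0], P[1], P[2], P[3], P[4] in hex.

P[0]: E(K, 0x5) = 0xB; 0x1 ⊕ 0xB = 0xA.
P[1]: E(K, 0x1) = 0x7; 0x1 ⊕ 0x7 = 0x6.
P[2]: E(K, 0x1) = 0x7; 0x9 ⊕ 0x7 = 0xE.
P[3]: E(K, 0x9) = 0xF; 0xA ⊕ 0xF = 0x5.
P[4]: E(K, 0xA) = 0x0; 0x9 ⊕ 0x0 = 0x9.

P[0] = 0xA, P[1] = 0x6, P[2] = 0xE, P[3] = 0x5, P[4] = 0x9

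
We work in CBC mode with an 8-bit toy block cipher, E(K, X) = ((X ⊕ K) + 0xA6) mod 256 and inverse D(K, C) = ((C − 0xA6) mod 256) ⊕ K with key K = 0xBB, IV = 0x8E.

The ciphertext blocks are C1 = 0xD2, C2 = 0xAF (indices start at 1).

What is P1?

CBC decryption: P_i = D(K, C_i) ⊕ C_{i−1}, with C_{0} = IV.
P1: D(K, 0xD2) = 0x97; 0x97 ⊕ 0x8E = 0x19.

P1 = 0x19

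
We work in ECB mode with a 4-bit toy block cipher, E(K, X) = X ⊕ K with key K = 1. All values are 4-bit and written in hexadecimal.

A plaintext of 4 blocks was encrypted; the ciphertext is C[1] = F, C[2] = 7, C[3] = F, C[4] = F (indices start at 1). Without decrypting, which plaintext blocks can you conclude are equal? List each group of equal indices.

ECB encrypts each block independently with the same key, so equal ciphertext blocks imply equal plaintext blocks.
C[1] = C[3] = C[4] = F, so P[1] = P[3] = P[4].

P[1] = P[3] = P[4]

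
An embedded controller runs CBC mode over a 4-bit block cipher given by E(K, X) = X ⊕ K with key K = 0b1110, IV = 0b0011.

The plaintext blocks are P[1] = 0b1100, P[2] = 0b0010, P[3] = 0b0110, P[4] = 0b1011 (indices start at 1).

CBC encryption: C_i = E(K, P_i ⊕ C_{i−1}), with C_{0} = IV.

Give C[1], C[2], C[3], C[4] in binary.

C[1]: P[1] ⊕ 0b0011 = 0b1111; E(K, 0b1111) = 0b0001.
C[2]: P[2] ⊕ 0b0001 = 0b0011; E(K, 0b0011) = 0b1101.
C[3]: P[3] ⊕ 0b1101 = 0b1011; E(K, 0b1011) = 0b0101.
C[4]: P[4] ⊕ 0b0101 = 0b1110; E(K, 0b1110) = 0b0000.

C[1] = 0b0001, C[2] = 0b1101, C[3] = 0b0101, C[4] = 0b0000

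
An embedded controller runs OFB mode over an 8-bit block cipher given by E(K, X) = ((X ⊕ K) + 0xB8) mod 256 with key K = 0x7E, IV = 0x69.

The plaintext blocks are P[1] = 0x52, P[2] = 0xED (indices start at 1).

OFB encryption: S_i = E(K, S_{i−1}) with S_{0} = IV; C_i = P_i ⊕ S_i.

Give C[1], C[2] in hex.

C[1] = 0x9D, C[2] = 0x84

C[1]: S = E(K, 0x69) = 0xCF; 0x52 ⊕ 0xCF = 0x9D.
C[2]: S = E(K, 0xCF) = 0x69; 0xED ⊕ 0x69 = 0x84.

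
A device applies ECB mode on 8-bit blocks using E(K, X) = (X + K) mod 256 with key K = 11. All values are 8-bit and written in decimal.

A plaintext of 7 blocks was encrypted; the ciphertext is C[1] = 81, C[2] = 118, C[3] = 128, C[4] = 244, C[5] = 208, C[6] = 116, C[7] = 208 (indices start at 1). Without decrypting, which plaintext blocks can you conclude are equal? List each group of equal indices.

P[5] = P[7]

ECB encrypts each block independently with the same key, so equal ciphertext blocks imply equal plaintext blocks.
C[5] = C[7] = 208, so P[5] = P[7].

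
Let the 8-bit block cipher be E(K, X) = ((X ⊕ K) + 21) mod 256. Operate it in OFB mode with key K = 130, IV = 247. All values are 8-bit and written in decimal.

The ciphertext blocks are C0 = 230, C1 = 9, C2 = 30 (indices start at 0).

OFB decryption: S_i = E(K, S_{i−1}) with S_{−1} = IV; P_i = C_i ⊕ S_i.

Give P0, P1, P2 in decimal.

P0: S = E(K, 247) = 138; 230 ⊕ 138 = 108.
P1: S = E(K, 138) = 29; 9 ⊕ 29 = 20.
P2: S = E(K, 29) = 180; 30 ⊕ 180 = 170.

P0 = 108, P1 = 20, P2 = 170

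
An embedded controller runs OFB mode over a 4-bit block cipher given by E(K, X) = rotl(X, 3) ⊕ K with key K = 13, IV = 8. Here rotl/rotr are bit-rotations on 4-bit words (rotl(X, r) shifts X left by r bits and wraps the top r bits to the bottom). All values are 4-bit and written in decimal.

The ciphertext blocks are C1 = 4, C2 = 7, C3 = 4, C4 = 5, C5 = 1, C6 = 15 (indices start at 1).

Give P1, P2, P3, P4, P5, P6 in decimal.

OFB decryption: S_i = E(K, S_{i−1}) with S_{0} = IV; P_i = C_i ⊕ S_i.
P1: S = E(K, 8) = 9; 4 ⊕ 9 = 13.
P2: S = E(K, 9) = 1; 7 ⊕ 1 = 6.
P3: S = E(K, 1) = 5; 4 ⊕ 5 = 1.
P4: S = E(K, 5) = 7; 5 ⊕ 7 = 2.
P5: S = E(K, 7) = 6; 1 ⊕ 6 = 7.
P6: S = E(K, 6) = 14; 15 ⊕ 14 = 1.

P1 = 13, P2 = 6, P3 = 1, P4 = 2, P5 = 7, P6 = 1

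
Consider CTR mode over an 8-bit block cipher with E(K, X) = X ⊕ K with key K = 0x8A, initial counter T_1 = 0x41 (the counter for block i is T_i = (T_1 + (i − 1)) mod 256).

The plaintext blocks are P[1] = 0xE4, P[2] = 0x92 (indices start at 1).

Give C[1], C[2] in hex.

CTR encryption: S_i = E(K, T_i) where T_i is the counter for block i; C_i = P_i ⊕ S_i.
C[1]: T = 0x41, S = E(K, T) = 0xCB; 0xE4 ⊕ 0xCB = 0x2F.
C[2]: T = 0x42, S = E(K, T) = 0xC8; 0x92 ⊕ 0xC8 = 0x5A.

C[1] = 0x2F, C[2] = 0x5A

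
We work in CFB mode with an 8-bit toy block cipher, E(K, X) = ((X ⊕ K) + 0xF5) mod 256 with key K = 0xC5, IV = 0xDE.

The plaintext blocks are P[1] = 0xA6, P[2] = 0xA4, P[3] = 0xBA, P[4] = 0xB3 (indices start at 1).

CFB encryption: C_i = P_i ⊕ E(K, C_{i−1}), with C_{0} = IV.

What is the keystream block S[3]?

0xFE

C[1]: E(K, 0xDE) = 0x10; 0xA6 ⊕ 0x10 = 0xB6.
C[2]: E(K, 0xB6) = 0x68; 0xA4 ⊕ 0x68 = 0xCC.
C[3]: E(K, 0xCC) = 0xFE; 0xBA ⊕ 0xFE = 0x44.
So S[3] = 0xFE.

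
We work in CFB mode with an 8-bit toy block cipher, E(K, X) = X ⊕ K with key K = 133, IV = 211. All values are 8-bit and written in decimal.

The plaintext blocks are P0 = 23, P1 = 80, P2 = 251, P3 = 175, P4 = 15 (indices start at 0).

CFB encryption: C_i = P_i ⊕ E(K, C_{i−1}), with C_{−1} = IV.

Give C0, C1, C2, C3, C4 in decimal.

C0: E(K, 211) = 86; 23 ⊕ 86 = 65.
C1: E(K, 65) = 196; 80 ⊕ 196 = 148.
C2: E(K, 148) = 17; 251 ⊕ 17 = 234.
C3: E(K, 234) = 111; 175 ⊕ 111 = 192.
C4: E(K, 192) = 69; 15 ⊕ 69 = 74.

C0 = 65, C1 = 148, C2 = 234, C3 = 192, C4 = 74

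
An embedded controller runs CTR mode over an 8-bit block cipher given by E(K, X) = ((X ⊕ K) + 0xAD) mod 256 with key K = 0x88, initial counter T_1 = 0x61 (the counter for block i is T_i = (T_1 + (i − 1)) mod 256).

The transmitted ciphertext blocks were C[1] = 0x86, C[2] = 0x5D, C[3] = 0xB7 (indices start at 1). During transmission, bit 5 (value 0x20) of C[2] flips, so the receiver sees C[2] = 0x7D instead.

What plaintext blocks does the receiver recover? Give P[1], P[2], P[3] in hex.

CTR decryption: S_i = E(K, T_i) where T_i is the counter for block i; P_i = C_i ⊕ S_i.
Only C[2] changed, to 0x7D. In CTR, a change in C_i flips the same bit in P_i only; the keystream is unaffected. Decrypting the received ciphertext:
P[1]: T = 0x61, S = E(K, T) = 0x96; 0x86 ⊕ 0x96 = 0x10.
P[2]: T = 0x62, S = E(K, T) = 0x97; 0x7D ⊕ 0x97 = 0xEA.
P[3]: T = 0x63, S = E(K, T) = 0x98; 0xB7 ⊕ 0x98 = 0x2F.
Blocks that differ from the original plaintext: P[2].

P[1] = 0x10, P[2] = 0xEA, P[3] = 0x2F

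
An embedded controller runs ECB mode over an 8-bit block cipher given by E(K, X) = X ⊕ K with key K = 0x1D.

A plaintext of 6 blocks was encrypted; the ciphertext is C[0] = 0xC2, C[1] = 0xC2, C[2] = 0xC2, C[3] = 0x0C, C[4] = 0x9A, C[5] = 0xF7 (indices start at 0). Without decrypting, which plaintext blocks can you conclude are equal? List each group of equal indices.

P[0] = P[1] = P[2]

ECB encrypts each block independently with the same key, so equal ciphertext blocks imply equal plaintext blocks.
C[0] = C[1] = C[2] = 0xC2, so P[0] = P[1] = P[2].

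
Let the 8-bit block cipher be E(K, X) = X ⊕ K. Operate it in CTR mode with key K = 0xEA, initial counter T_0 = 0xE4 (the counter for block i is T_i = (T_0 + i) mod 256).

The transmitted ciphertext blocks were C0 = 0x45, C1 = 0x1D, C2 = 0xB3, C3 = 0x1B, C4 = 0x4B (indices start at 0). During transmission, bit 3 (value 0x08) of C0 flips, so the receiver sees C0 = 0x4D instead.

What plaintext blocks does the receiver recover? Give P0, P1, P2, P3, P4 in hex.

P0 = 0x43, P1 = 0x12, P2 = 0xBF, P3 = 0x16, P4 = 0x49

CTR decryption: S_i = E(K, T_i) where T_i is the counter for block i; P_i = C_i ⊕ S_i.
Only C0 changed, to 0x4D. In CTR, a change in C_i flips the same bit in P_i only; the keystream is unaffected. Decrypting the received ciphertext:
P0: T = 0xE4, S = E(K, T) = 0x0E; 0x4D ⊕ 0x0E = 0x43.
P1: T = 0xE5, S = E(K, T) = 0x0F; 0x1D ⊕ 0x0F = 0x12.
P2: T = 0xE6, S = E(K, T) = 0x0C; 0xB3 ⊕ 0x0C = 0xBF.
P3: T = 0xE7, S = E(K, T) = 0x0D; 0x1B ⊕ 0x0D = 0x16.
P4: T = 0xE8, S = E(K, T) = 0x02; 0x4B ⊕ 0x02 = 0x49.
Blocks that differ from the original plaintext: P0.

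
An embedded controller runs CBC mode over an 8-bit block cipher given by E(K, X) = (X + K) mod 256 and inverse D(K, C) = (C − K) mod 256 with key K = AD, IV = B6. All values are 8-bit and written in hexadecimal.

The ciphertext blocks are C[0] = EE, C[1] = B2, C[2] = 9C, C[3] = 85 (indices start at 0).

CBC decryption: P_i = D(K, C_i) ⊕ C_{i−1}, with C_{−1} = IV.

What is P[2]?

P[2]: D(K, 9C) = EF; EF ⊕ B2 = 5D.

P[2] = 5D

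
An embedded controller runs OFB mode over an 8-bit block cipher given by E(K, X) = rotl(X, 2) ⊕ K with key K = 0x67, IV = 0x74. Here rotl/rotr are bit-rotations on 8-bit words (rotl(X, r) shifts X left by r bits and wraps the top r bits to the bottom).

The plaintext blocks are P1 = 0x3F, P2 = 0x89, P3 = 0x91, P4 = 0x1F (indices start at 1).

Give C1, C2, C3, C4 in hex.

C1 = 0x89, C2 = 0x34, C3 = 0x00, C4 = 0x3E

OFB encryption: S_i = E(K, S_{i−1}) with S_{0} = IV; C_i = P_i ⊕ S_i.
C1: S = E(K, 0x74) = 0xB6; 0x3F ⊕ 0xB6 = 0x89.
C2: S = E(K, 0xB6) = 0xBD; 0x89 ⊕ 0xBD = 0x34.
C3: S = E(K, 0xBD) = 0x91; 0x91 ⊕ 0x91 = 0x00.
C4: S = E(K, 0x91) = 0x21; 0x1F ⊕ 0x21 = 0x3E.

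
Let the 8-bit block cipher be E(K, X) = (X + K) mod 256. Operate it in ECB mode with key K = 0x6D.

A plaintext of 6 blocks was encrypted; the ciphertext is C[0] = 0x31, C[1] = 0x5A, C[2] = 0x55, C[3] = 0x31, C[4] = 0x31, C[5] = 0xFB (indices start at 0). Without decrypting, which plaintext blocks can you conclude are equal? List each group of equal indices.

ECB encrypts each block independently with the same key, so equal ciphertext blocks imply equal plaintext blocks.
C[0] = C[3] = C[4] = 0x31, so P[0] = P[3] = P[4].

P[0] = P[3] = P[4]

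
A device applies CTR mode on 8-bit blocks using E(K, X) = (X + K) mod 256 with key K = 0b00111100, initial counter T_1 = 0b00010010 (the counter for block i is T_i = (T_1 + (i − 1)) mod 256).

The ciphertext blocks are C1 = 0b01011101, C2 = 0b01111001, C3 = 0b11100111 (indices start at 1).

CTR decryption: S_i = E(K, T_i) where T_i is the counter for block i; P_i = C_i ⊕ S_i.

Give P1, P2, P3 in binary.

P1 = 0b00010011, P2 = 0b00110110, P3 = 0b10110111

P1: T = 0b00010010, S = E(K, T) = 0b01001110; 0b01011101 ⊕ 0b01001110 = 0b00010011.
P2: T = 0b00010011, S = E(K, T) = 0b01001111; 0b01111001 ⊕ 0b01001111 = 0b00110110.
P3: T = 0b00010100, S = E(K, T) = 0b01010000; 0b11100111 ⊕ 0b01010000 = 0b10110111.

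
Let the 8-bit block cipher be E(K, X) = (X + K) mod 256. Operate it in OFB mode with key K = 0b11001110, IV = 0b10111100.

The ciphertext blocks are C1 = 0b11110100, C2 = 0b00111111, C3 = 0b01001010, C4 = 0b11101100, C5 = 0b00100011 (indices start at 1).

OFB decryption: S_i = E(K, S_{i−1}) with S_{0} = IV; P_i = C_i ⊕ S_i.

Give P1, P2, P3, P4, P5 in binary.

P1 = 0b01111110, P2 = 0b01100111, P3 = 0b01101100, P4 = 0b00011000, P5 = 0b11100001

P1: S = E(K, 0b10111100) = 0b10001010; 0b11110100 ⊕ 0b10001010 = 0b01111110.
P2: S = E(K, 0b10001010) = 0b01011000; 0b00111111 ⊕ 0b01011000 = 0b01100111.
P3: S = E(K, 0b01011000) = 0b00100110; 0b01001010 ⊕ 0b00100110 = 0b01101100.
P4: S = E(K, 0b00100110) = 0b11110100; 0b11101100 ⊕ 0b11110100 = 0b00011000.
P5: S = E(K, 0b11110100) = 0b11000010; 0b00100011 ⊕ 0b11000010 = 0b11100001.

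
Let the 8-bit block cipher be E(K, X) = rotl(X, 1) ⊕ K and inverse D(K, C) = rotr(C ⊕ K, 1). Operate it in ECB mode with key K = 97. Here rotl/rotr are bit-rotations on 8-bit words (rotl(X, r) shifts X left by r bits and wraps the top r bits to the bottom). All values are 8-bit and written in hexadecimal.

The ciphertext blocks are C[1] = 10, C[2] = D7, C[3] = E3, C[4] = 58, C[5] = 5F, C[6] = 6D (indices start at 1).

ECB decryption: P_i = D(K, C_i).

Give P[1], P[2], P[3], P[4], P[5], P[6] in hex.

P[1] = C3, P[2] = 20, P[3] = 3A, P[4] = E7, P[5] = 64, P[6] = 7D

P[1]: D(K, 10) = C3.
P[2]: D(K, D7) = 20.
P[3]: D(K, E3) = 3A.
P[4]: D(K, 58) = E7.
P[5]: D(K, 5F) = 64.
P[6]: D(K, 6D) = 7D.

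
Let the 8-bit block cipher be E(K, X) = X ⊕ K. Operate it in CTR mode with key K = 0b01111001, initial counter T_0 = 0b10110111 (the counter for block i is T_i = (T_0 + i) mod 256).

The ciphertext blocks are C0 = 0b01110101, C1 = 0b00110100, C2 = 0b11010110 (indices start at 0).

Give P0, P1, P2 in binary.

P0 = 0b10111011, P1 = 0b11110101, P2 = 0b00010110

CTR decryption: S_i = E(K, T_i) where T_i is the counter for block i; P_i = C_i ⊕ S_i.
P0: T = 0b10110111, S = E(K, T) = 0b11001110; 0b01110101 ⊕ 0b11001110 = 0b10111011.
P1: T = 0b10111000, S = E(K, T) = 0b11000001; 0b00110100 ⊕ 0b11000001 = 0b11110101.
P2: T = 0b10111001, S = E(K, T) = 0b11000000; 0b11010110 ⊕ 0b11000000 = 0b00010110.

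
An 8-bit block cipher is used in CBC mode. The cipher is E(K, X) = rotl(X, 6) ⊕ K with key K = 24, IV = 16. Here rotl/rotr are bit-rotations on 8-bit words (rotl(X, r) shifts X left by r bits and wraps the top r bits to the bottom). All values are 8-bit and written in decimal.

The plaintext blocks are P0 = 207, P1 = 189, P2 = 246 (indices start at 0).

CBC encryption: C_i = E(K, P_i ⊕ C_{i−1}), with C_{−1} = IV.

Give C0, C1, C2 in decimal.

C0: P0 ⊕ 16 = 223; E(K, 223) = 239.
C1: P1 ⊕ 239 = 82; E(K, 82) = 140.
C2: P2 ⊕ 140 = 122; E(K, 122) = 134.

C0 = 239, C1 = 140, C2 = 134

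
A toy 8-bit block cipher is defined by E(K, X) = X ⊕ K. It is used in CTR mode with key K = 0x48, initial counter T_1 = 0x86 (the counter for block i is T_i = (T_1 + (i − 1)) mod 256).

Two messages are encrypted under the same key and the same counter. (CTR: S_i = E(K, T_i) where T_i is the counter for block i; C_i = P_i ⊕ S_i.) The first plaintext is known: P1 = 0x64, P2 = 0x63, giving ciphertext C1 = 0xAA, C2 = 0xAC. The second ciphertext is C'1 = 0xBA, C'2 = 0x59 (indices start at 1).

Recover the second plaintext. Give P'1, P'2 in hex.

P'1 = 0x74, P'2 = 0x96

In CTR with a reused counter, both messages share the same keystream S_i, so C_i ⊕ C'_i = P_i ⊕ P'_i and thus P'_i = P_i ⊕ C_i ⊕ C'_i.
P'1: 0x64 ⊕ 0xAA ⊕ 0xBA = 0x74.
P'2: 0x63 ⊕ 0xAC ⊕ 0x59 = 0x96.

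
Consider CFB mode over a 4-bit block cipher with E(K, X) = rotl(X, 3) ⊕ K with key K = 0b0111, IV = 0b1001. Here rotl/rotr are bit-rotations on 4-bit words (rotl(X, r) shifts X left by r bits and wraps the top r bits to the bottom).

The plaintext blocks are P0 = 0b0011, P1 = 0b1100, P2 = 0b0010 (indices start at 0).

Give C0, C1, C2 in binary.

C0 = 0b1000, C1 = 0b1111, C2 = 0b1010

CFB encryption: C_i = P_i ⊕ E(K, C_{i−1}), with C_{−1} = IV.
C0: E(K, 0b1001) = 0b1011; 0b0011 ⊕ 0b1011 = 0b1000.
C1: E(K, 0b1000) = 0b0011; 0b1100 ⊕ 0b0011 = 0b1111.
C2: E(K, 0b1111) = 0b1000; 0b0010 ⊕ 0b1000 = 0b1010.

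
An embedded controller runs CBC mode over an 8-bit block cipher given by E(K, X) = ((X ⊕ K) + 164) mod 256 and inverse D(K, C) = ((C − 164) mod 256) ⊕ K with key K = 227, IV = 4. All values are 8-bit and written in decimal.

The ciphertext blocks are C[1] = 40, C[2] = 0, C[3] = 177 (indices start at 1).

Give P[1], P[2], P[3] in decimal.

P[1] = 99, P[2] = 151, P[3] = 238

CBC decryption: P_i = D(K, C_i) ⊕ C_{i−1}, with C_{0} = IV.
P[1]: D(K, 40) = 103; 103 ⊕ 4 = 99.
P[2]: D(K, 0) = 191; 191 ⊕ 40 = 151.
P[3]: D(K, 177) = 238; 238 ⊕ 0 = 238.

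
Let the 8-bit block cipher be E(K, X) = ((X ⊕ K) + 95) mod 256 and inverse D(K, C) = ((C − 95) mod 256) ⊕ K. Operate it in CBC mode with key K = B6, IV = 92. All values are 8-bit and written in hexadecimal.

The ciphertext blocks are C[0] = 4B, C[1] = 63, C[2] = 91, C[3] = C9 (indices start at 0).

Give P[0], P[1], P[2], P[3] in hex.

CBC decryption: P_i = D(K, C_i) ⊕ C_{i−1}, with C_{−1} = IV.
P[0]: D(K, 4B) = 00; 00 ⊕ 92 = 92.
P[1]: D(K, 63) = 78; 78 ⊕ 4B = 33.
P[2]: D(K, 91) = 4A; 4A ⊕ 63 = 29.
P[3]: D(K, C9) = 82; 82 ⊕ 91 = 13.

P[0] = 92, P[1] = 33, P[2] = 29, P[3] = 13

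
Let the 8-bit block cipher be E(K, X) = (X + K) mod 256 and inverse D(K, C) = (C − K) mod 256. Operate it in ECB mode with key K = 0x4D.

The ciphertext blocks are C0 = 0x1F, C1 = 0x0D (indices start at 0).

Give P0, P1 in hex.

P0 = 0xD2, P1 = 0xC0

ECB decryption: P_i = D(K, C_i).
P0: D(K, 0x1F) = 0xD2.
P1: D(K, 0x0D) = 0xC0.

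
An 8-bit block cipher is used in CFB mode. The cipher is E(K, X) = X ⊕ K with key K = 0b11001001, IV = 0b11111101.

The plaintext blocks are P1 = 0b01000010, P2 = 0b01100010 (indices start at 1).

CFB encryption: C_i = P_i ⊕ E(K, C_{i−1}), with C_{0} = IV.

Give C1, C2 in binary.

C1 = 0b01110110, C2 = 0b11011101

C1: E(K, 0b11111101) = 0b00110100; 0b01000010 ⊕ 0b00110100 = 0b01110110.
C2: E(K, 0b01110110) = 0b10111111; 0b01100010 ⊕ 0b10111111 = 0b11011101.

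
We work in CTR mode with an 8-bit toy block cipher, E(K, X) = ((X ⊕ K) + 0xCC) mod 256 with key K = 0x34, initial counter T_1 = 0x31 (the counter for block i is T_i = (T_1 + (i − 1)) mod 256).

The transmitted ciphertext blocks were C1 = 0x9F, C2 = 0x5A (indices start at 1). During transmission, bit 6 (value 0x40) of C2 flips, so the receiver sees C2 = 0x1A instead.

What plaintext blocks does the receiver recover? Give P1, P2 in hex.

P1 = 0x4E, P2 = 0xC8

CTR decryption: S_i = E(K, T_i) where T_i is the counter for block i; P_i = C_i ⊕ S_i.
Only C2 changed, to 0x1A. In CTR, a change in C_i flips the same bit in P_i only; the keystream is unaffected. Decrypting the received ciphertext:
P1: T = 0x31, S = E(K, T) = 0xD1; 0x9F ⊕ 0xD1 = 0x4E.
P2: T = 0x32, S = E(K, T) = 0xD2; 0x1A ⊕ 0xD2 = 0xC8.
Blocks that differ from the original plaintext: P2.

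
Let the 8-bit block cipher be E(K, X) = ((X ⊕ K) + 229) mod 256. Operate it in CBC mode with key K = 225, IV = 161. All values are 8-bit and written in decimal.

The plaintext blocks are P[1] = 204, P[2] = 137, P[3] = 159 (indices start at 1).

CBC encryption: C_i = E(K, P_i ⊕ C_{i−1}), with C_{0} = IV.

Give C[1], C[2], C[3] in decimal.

C[1]: P[1] ⊕ 161 = 109; E(K, 109) = 113.
C[2]: P[2] ⊕ 113 = 248; E(K, 248) = 254.
C[3]: P[3] ⊕ 254 = 97; E(K, 97) = 101.

C[1] = 113, C[2] = 254, C[3] = 101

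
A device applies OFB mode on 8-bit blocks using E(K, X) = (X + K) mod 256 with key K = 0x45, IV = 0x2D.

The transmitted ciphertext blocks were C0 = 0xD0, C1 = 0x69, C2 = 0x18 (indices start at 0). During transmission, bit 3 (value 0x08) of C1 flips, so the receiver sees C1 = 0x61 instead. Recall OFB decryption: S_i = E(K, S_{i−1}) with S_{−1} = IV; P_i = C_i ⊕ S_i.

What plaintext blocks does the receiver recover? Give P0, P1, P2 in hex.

P0 = 0xA2, P1 = 0xD6, P2 = 0xE4

Only C1 changed, to 0x61. In OFB, a change in C_i flips the same bit in P_i only; the keystream is unaffected. Decrypting the received ciphertext:
P0: S = E(K, 0x2D) = 0x72; 0xD0 ⊕ 0x72 = 0xA2.
P1: S = E(K, 0x72) = 0xB7; 0x61 ⊕ 0xB7 = 0xD6.
P2: S = E(K, 0xB7) = 0xFC; 0x18 ⊕ 0xFC = 0xE4.
Blocks that differ from the original plaintext: P1.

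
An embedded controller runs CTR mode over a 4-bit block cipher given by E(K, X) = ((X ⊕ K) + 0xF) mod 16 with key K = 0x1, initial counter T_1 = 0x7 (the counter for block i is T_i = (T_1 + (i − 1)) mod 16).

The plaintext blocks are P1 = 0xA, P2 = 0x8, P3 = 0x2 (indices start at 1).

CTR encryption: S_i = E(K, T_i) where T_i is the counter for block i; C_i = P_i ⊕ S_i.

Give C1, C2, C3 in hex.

C1 = 0xF, C2 = 0x0, C3 = 0x5

C1: T = 0x7, S = E(K, T) = 0x5; 0xA ⊕ 0x5 = 0xF.
C2: T = 0x8, S = E(K, T) = 0x8; 0x8 ⊕ 0x8 = 0x0.
C3: T = 0x9, S = E(K, T) = 0x7; 0x2 ⊕ 0x7 = 0x5.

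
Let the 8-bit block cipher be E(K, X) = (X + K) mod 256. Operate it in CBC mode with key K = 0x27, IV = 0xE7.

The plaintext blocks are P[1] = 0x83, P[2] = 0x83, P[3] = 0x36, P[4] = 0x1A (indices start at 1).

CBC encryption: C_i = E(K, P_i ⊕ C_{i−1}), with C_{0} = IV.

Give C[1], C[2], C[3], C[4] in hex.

C[1] = 0x8B, C[2] = 0x2F, C[3] = 0x40, C[4] = 0x81

C[1]: P[1] ⊕ 0xE7 = 0x64; E(K, 0x64) = 0x8B.
C[2]: P[2] ⊕ 0x8B = 0x08; E(K, 0x08) = 0x2F.
C[3]: P[3] ⊕ 0x2F = 0x19; E(K, 0x19) = 0x40.
C[4]: P[4] ⊕ 0x40 = 0x5A; E(K, 0x5A) = 0x81.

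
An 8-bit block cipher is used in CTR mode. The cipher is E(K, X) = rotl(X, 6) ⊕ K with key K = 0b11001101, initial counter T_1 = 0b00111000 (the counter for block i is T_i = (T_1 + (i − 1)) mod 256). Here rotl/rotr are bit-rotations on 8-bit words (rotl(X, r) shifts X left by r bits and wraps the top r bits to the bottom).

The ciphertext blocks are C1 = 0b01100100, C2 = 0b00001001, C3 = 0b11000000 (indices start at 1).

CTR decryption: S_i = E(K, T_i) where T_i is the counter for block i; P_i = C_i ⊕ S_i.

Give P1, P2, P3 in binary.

P1: T = 0b00111000, S = E(K, T) = 0b11000011; 0b01100100 ⊕ 0b11000011 = 0b10100111.
P2: T = 0b00111001, S = E(K, T) = 0b10000011; 0b00001001 ⊕ 0b10000011 = 0b10001010.
P3: T = 0b00111010, S = E(K, T) = 0b01000011; 0b11000000 ⊕ 0b01000011 = 0b10000011.

P1 = 0b10100111, P2 = 0b10001010, P3 = 0b10000011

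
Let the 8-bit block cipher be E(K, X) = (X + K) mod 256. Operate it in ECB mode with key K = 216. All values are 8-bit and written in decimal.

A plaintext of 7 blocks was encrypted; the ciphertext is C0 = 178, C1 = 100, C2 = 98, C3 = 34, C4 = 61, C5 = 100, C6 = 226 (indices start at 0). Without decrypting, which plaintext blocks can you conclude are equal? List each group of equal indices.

ECB encrypts each block independently with the same key, so equal ciphertext blocks imply equal plaintext blocks.
C1 = C5 = 100, so P1 = P5.

P1 = P5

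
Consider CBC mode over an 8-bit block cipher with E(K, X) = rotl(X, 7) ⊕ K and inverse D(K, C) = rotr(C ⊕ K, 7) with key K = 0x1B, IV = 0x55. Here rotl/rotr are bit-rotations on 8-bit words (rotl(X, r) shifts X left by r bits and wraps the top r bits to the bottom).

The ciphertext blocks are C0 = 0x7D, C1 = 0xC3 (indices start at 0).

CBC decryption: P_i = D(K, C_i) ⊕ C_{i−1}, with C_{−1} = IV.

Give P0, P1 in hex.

P0 = 0x99, P1 = 0xCC

P0: D(K, 0x7D) = 0xCC; 0xCC ⊕ 0x55 = 0x99.
P1: D(K, 0xC3) = 0xB1; 0xB1 ⊕ 0x7D = 0xCC.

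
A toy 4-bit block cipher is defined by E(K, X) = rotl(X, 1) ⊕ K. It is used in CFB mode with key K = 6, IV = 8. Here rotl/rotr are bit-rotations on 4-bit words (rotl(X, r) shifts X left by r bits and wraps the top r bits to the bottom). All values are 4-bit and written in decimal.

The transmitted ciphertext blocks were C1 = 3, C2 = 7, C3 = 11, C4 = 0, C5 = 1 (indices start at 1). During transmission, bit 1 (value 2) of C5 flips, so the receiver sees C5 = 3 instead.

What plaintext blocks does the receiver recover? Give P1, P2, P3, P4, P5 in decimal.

P1 = 4, P2 = 7, P3 = 3, P4 = 1, P5 = 5

CFB decryption: P_i = C_i ⊕ E(K, C_{i−1}), with C_{0} = IV.
Only C5 changed, to 3. In CFB, a change in C_i flips the same bit in P_i and garbles P_{i+1}. Decrypting the received ciphertext:
P1: E(K, 8) = 7; 3 ⊕ 7 = 4.
P2: E(K, 3) = 0; 7 ⊕ 0 = 7.
P3: E(K, 7) = 8; 11 ⊕ 8 = 3.
P4: E(K, 11) = 1; 0 ⊕ 1 = 1.
P5: E(K, 0) = 6; 3 ⊕ 6 = 5.
Blocks that differ from the original plaintext: P5.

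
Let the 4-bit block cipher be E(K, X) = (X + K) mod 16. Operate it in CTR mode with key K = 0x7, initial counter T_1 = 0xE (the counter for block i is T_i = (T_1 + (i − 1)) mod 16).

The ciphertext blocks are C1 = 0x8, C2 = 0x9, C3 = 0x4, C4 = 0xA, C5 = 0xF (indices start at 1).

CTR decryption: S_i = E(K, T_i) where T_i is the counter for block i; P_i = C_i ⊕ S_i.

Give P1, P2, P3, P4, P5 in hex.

P1 = 0xD, P2 = 0xF, P3 = 0x3, P4 = 0x2, P5 = 0x6

P1: T = 0xE, S = E(K, T) = 0x5; 0x8 ⊕ 0x5 = 0xD.
P2: T = 0xF, S = E(K, T) = 0x6; 0x9 ⊕ 0x6 = 0xF.
P3: T = 0x0, S = E(K, T) = 0x7; 0x4 ⊕ 0x7 = 0x3.
P4: T = 0x1, S = E(K, T) = 0x8; 0xA ⊕ 0x8 = 0x2.
P5: T = 0x2, S = E(K, T) = 0x9; 0xF ⊕ 0x9 = 0x6.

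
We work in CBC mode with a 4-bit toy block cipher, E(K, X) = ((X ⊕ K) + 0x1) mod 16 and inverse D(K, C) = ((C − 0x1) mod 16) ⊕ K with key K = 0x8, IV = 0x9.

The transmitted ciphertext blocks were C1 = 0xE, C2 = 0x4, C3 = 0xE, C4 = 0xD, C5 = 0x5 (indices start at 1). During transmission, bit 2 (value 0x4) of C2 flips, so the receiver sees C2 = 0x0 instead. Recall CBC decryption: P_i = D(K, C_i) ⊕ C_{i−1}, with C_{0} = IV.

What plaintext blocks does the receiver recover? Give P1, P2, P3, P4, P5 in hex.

Only C2 changed, to 0x0. In CBC, a change in C_i garbles P_i and flips the same bit in P_{i+1}. Decrypting the received ciphertext:
P1: D(K, 0xE) = 0x5; 0x5 ⊕ 0x9 = 0xC.
P2: D(K, 0x0) = 0x7; 0x7 ⊕ 0xE = 0x9.
P3: D(K, 0xE) = 0x5; 0x5 ⊕ 0x0 = 0x5.
P4: D(K, 0xD) = 0x4; 0x4 ⊕ 0xE = 0xA.
P5: D(K, 0x5) = 0xC; 0xC ⊕ 0xD = 0x1.
Blocks that differ from the original plaintext: P2, P3.

P1 = 0xC, P2 = 0x9, P3 = 0x5, P4 = 0xA, P5 = 0x1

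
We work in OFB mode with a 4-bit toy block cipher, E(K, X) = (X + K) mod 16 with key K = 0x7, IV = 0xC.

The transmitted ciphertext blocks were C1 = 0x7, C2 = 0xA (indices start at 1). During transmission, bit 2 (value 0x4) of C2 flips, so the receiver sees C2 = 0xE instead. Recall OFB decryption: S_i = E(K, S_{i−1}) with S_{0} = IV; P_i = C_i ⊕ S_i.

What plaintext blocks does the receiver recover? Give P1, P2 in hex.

P1 = 0x4, P2 = 0x4

Only C2 changed, to 0xE. In OFB, a change in C_i flips the same bit in P_i only; the keystream is unaffected. Decrypting the received ciphertext:
P1: S = E(K, 0xC) = 0x3; 0x7 ⊕ 0x3 = 0x4.
P2: S = E(K, 0x3) = 0xA; 0xE ⊕ 0xA = 0x4.
Blocks that differ from the original plaintext: P2.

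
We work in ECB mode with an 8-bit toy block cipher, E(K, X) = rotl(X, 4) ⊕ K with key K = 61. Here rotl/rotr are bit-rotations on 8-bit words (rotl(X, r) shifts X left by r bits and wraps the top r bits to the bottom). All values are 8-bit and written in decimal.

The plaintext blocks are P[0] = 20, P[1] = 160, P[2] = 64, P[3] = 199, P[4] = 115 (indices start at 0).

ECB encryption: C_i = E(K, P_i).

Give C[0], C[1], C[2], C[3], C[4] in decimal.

C[0]: E(K, 20) = 124.
C[1]: E(K, 160) = 55.
C[2]: E(K, 64) = 57.
C[3]: E(K, 199) = 65.
C[4]: E(K, 115) = 10.

C[0] = 124, C[1] = 55, C[2] = 57, C[3] = 65, C[4] = 10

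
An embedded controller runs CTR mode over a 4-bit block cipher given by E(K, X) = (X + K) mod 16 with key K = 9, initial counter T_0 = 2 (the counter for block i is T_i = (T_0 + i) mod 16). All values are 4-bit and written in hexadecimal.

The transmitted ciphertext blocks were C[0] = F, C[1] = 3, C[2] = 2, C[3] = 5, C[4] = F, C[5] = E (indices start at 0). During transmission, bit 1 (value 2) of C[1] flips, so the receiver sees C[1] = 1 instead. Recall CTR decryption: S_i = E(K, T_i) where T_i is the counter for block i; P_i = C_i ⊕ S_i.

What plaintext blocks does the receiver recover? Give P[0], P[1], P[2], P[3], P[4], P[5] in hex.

P[0] = 4, P[1] = D, P[2] = F, P[3] = B, P[4] = 0, P[5] = E

Only C[1] changed, to 1. In CTR, a change in C_i flips the same bit in P_i only; the keystream is unaffected. Decrypting the received ciphertext:
P[0]: T = 2, S = E(K, T) = B; F ⊕ B = 4.
P[1]: T = 3, S = E(K, T) = C; 1 ⊕ C = D.
P[2]: T = 4, S = E(K, T) = D; 2 ⊕ D = F.
P[3]: T = 5, S = E(K, T) = E; 5 ⊕ E = B.
P[4]: T = 6, S = E(K, T) = F; F ⊕ F = 0.
P[5]: T = 7, S = E(K, T) = 0; E ⊕ 0 = E.
Blocks that differ from the original plaintext: P[1].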